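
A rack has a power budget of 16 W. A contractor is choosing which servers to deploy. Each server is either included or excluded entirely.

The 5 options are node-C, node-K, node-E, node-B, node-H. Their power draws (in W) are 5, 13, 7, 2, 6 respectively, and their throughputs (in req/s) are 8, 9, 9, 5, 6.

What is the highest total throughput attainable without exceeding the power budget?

Take node-C, node-E, and node-B: power draw 5 + 7 + 2 = 14 ≤ 16, throughput 8 + 9 + 5 = 22.
No other feasible combination does better.

22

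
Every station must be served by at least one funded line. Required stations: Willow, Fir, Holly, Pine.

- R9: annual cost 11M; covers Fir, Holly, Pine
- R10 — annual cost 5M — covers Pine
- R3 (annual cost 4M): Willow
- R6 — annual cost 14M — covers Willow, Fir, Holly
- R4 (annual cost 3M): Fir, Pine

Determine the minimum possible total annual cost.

This is an integer covering problem.
The greedy cost-per-new-station heuristic would pick R4, R3, and R9 for 18, but a cheaper cover exists.
Choose R9 and R3: together they cover Willow, Fir, Holly, Pine — every station.
Total annual cost: 11 + 4 = 15.
No cover costs less than 15.

15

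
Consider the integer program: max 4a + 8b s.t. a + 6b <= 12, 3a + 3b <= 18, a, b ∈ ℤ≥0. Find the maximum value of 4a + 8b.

The continuous relaxation peaks at (4.8, 1.2) with value 28.80; rounding to a feasible lattice point costs some objective.
(a,b)=(5,1): 1·5+6·1=11≤12, 3·5+3·1=18≤18, objective 28.
(a,b)=(6,0): 1·6+6·0=6≤12, 3·6+3·0=18≤18, objective 24.
(a,b)=(4,1): 1·4+6·1=10≤12, 3·4+3·1=15≤18, objective 24.
(a,b)=(3,1): 1·3+6·1=9≤12, 3·3+3·1=12≤18, objective 20.
No feasible integer point exceeds 28.

28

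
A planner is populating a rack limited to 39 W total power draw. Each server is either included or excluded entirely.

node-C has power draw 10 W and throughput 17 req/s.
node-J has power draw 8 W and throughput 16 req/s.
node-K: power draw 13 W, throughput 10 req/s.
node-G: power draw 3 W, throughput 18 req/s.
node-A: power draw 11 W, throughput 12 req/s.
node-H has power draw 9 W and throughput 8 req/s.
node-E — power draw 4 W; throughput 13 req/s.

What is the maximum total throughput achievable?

76

Allowing fractional choices, the relaxed optimum would be about 78.7, but servers are indivisible.
node-C + node-J + node-G + node-A + node-E: power draw 10 + 8 + 3 + 11 + 4 = 36 ≤ 39, throughput 17 + 16 + 18 + 12 + 13 = 76.
node-C + node-J + node-K + node-G + node-E: power draw 10 + 8 + 13 + 3 + 4 = 38 ≤ 39, throughput 17 + 16 + 10 + 18 + 13 = 74.
Best is node-C, node-J, node-G, node-A, and node-E with total throughput 76.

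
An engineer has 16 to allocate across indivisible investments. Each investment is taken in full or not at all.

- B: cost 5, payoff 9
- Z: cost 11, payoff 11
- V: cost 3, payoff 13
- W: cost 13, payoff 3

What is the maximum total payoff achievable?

24

Treat it as a binary knapsack problem.
Take Z and V: cost 11 + 3 = 14 ≤ 16, payoff 11 + 13 = 24.
No other feasible combination does better.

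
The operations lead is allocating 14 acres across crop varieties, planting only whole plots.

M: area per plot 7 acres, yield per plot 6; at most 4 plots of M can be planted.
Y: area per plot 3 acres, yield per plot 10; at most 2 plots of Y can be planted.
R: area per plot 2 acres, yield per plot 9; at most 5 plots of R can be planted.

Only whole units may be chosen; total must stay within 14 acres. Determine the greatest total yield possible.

56

This is a bounded integer knapsack.
Take 2×Y and 4×R: area 14 ≤ 14, yield 2·10 + 4·9 = 56.
No other integer combination yields more.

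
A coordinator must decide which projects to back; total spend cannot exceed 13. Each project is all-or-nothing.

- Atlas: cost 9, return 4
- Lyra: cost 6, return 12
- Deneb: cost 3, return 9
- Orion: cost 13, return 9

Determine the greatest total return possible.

21

This is a 0-1 knapsack instance.
Allowing fractional choices, the relaxed optimum would be about 23.8, but projects are indivisible.
Atlas + Deneb: cost 9 + 3 = 12 ≤ 13, return 4 + 9 = 13.
Lyra: cost 6 ≤ 13, return 12.
Lyra + Deneb: cost 6 + 3 = 9 ≤ 13, return 12 + 9 = 21.
Best is Lyra and Deneb with total return 21.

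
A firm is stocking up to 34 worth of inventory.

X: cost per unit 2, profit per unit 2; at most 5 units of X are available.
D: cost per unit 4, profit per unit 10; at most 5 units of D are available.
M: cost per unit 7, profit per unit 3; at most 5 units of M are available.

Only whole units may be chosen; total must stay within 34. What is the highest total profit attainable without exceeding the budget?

60

5×X and 5×D: cost 30 ≤ 34, profit 5·2 + 5·10 = 60.
3×X, 5×D, and 1×M: cost 33 ≤ 34, profit 3·2 + 5·10 + 1·3 = 59.
Best is 60.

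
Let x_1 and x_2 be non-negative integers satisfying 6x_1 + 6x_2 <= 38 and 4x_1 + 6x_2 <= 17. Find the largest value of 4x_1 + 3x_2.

(x_1,x_2)=(4,0): 6·4+6·0=24≤38, 4·4+6·0=16≤17, objective 16.
(x_1,x_2)=(3,0): 6·3+6·0=18≤38, 4·3+6·0=12≤17, objective 12.
No feasible integer point exceeds 16.

16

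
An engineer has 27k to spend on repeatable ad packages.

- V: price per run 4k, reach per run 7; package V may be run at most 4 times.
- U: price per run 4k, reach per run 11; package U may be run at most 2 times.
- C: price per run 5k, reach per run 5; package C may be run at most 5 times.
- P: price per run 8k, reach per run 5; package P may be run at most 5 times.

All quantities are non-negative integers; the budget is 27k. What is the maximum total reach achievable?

50

Take 4×V and 2×U: price 24 ≤ 27, reach 4·7 + 2·11 = 50.
U has the best ratio (11/4) and is taken to its limit of 2; remaining capacity is filled optimally with the others.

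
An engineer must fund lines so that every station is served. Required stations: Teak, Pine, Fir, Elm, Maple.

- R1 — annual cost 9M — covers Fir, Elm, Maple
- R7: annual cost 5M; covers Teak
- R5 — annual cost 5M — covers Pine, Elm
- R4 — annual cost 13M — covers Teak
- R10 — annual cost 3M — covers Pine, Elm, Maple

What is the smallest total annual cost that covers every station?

17

Choose R1, R7, and R10: together they cover Teak, Pine, Fir, Elm, Maple — every station.
Total annual cost: 9 + 5 + 3 = 17.
No cover costs less than 17.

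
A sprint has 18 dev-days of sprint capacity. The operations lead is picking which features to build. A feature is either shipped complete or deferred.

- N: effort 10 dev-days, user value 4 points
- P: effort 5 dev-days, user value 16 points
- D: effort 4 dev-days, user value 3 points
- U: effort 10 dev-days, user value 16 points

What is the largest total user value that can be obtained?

Allowing fractional choices, the relaxed optimum would be about 34.2, but features are indivisible.
P + U: effort 5 + 10 = 15 ≤ 18, user value 16 + 16 = 32.
N + P: effort 10 + 5 = 15 ≤ 18, user value 4 + 16 = 20.
Best is P and U with total user value 32.

32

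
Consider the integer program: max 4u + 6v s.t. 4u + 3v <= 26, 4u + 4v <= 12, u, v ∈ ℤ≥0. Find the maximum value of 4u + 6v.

(u,v)=(0,3): 4·0+3·3=9≤26, 4·0+4·3=12≤12, objective 18.
(u,v)=(1,2): 4·1+3·2=10≤26, 4·1+4·2=12≤12, objective 16.
(u,v)=(0,2): 4·0+3·2=6≤26, 4·0+4·2=8≤12, objective 12.
The best lattice point is (0,3), giving 18.

18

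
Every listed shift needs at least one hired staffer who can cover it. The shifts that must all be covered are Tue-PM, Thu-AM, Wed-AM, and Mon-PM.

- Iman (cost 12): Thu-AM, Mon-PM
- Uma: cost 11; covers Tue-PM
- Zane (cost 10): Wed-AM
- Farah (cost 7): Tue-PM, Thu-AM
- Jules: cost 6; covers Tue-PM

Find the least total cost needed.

28

This is an integer covering problem.
The greedy cost-per-new-shift heuristic would pick Farah, Zane, and Iman for 29, but a cheaper cover exists.
Choose Iman, Zane, and Jules: together they cover Tue-PM, Thu-AM, Wed-AM, Mon-PM — every shift.
Total cost: 12 + 10 + 6 = 28.
No cover costs less than 28.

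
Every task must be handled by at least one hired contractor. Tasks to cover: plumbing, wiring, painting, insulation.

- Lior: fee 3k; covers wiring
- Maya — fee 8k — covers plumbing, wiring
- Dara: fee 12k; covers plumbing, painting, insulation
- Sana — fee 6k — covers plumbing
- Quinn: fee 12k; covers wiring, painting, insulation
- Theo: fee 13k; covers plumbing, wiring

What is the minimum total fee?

15

Choose Lior and Dara: together they cover plumbing, wiring, painting, insulation — every task.
Total fee: 3 + 12 = 15.
No cover costs less than 15.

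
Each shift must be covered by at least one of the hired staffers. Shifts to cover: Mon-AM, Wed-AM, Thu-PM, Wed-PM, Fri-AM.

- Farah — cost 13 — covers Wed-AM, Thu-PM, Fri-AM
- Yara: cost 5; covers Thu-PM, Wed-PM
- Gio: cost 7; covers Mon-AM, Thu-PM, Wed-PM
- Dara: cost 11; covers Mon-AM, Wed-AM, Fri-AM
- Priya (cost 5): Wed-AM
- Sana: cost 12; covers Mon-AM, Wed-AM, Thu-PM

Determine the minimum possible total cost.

16

The greedy cost-per-new-shift heuristic would pick Gio, Priya, and Dara for 23, but a cheaper cover exists.
Choose Yara and Dara: together they cover Mon-AM, Wed-AM, Thu-PM, Wed-PM, Fri-AM — every shift.
Total cost: 5 + 11 = 16.
No cover costs less than 16.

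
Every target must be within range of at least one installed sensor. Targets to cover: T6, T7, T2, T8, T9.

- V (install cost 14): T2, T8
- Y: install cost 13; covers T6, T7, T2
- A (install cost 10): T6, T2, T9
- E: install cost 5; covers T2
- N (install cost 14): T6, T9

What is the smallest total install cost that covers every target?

This is an integer covering problem.
Choose V, Y, and A: together they cover T6, T7, T2, T8, T9 — every target.
Total install cost: 14 + 13 + 10 = 37.
No cover costs less than 37.

37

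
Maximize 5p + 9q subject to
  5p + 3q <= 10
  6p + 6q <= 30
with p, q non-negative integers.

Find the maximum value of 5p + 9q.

The continuous relaxation peaks at (0, 3.33) with value 30.00; rounding to a feasible lattice point costs some objective.
(p,q)=(0,3) is feasible, giving 27.
(p,q)=(0,2) is feasible, giving 18.
No feasible integer point exceeds 27.

27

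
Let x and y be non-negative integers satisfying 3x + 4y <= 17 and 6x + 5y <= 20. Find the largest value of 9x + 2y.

27

(x,y)=(3,0): 3·3+4·0=9≤17, 6·3+5·0=18≤20, objective 27.
(x,y)=(2,1): 3·2+4·1=10≤17, 6·2+5·1=17≤20, objective 20.
(x,y)=(2,0): 3·2+4·0=6≤17, 6·2+5·0=12≤20, objective 18.
No feasible integer point exceeds 27.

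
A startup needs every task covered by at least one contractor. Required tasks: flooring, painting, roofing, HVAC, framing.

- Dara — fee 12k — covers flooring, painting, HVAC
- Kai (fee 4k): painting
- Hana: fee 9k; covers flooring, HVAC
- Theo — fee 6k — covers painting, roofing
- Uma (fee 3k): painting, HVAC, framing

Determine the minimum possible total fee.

18

Choose Hana, Theo, and Uma: together they cover flooring, painting, roofing, HVAC, framing — every task.
Total fee: 9 + 6 + 3 = 18.
No cover costs less than 18.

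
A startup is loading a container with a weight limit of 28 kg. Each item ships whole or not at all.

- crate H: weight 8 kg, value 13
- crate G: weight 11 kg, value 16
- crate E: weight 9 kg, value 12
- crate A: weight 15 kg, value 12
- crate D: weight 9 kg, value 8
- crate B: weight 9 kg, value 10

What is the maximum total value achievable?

41

crate H + crate G + crate D: weight 8 + 11 + 9 = 28 ≤ 28, value 13 + 16 + 8 = 37.
crate H + crate G + crate B: weight 8 + 11 + 9 = 28 ≤ 28, value 13 + 16 + 10 = 39.
crate H + crate G + crate E: weight 8 + 11 + 9 = 28 ≤ 28, value 13 + 16 + 12 = 41.
Best is crate H, crate G, and crate E with total value 41.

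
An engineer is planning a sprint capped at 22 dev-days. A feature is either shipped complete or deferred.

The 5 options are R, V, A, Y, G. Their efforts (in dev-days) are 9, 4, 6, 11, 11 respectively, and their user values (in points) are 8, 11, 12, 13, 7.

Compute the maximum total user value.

36

R + V + A: effort 9 + 4 + 6 = 19 ≤ 22, user value 8 + 11 + 12 = 31.
V + A + Y: effort 4 + 6 + 11 = 21 ≤ 22, user value 11 + 12 + 13 = 36.
Best is V, A, and Y with total user value 36.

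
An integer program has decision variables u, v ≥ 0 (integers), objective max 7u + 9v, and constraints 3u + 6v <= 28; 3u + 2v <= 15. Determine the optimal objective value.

48

The continuous relaxation peaks at (2.83, 3.25) with value 49.08; rounding to a feasible lattice point costs some objective.
(u,v)=(3,3): 3·3+6·3=27≤28, 3·3+2·3=15≤15, objective 48.
(u,v)=(1,4): 3·1+6·4=27≤28, 3·1+2·4=11≤15, objective 43.
(u,v)=(2,3): 3·2+6·3=24≤28, 3·2+2·3=12≤15, objective 41.
The best lattice point is (3,3), giving 48.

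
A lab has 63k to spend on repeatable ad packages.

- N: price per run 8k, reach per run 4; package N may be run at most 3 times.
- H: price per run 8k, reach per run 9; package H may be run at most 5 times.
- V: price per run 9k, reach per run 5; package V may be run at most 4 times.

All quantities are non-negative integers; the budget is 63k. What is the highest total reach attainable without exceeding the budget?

This is a bounded integer knapsack.
H has the best ratio (9/8); taking only H gives at most 5×9 = 45 (stopped by the supply cap of 5).
Mixing does better — 5×H and 2×V: price 58 ≤ 63, reach 5·9 + 2·5 = 55.

55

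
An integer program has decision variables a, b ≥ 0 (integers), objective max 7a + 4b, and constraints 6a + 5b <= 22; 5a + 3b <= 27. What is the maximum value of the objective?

22

The continuous relaxation peaks at (3.67, 0) with value 25.67; rounding to a feasible lattice point costs some objective.
(a,b)=(2,2): 6·2+5·2=22≤22, 5·2+3·2=16≤27, objective 22.
(a,b)=(3,0): 6·3+5·0=18≤22, 5·3+3·0=15≤27, objective 21.
Maximum is 22 at (a,b)=(2,2).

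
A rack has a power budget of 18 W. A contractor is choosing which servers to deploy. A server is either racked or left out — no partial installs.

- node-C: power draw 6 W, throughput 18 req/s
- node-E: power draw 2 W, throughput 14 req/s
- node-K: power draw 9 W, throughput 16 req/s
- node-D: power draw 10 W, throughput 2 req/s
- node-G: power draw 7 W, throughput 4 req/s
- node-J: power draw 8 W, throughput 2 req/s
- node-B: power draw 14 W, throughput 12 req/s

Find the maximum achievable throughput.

48

Allowing fractional choices, the relaxed optimum would be about 48.9, but servers are indivisible.
node-C + node-E + node-K: power draw 6 + 2 + 9 = 17 ≤ 18, throughput 18 + 14 + 16 = 48.
node-C + node-E + node-G: power draw 6 + 2 + 7 = 15 ≤ 18, throughput 18 + 14 + 4 = 36.
node-C + node-K: power draw 6 + 9 = 15 ≤ 18, throughput 18 + 16 = 34.
Best is node-C, node-E, and node-K with total throughput 48.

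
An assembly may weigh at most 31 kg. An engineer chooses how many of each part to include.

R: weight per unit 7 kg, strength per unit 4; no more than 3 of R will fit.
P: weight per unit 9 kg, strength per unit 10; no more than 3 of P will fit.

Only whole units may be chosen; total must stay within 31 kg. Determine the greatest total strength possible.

30

P has the best ratio (10/9); taking only P gives at most 3×10 = 30 (stopped by the weight limit).
Optimal: 3×P: weight 27 ≤ 31, strength 3·10 = 30.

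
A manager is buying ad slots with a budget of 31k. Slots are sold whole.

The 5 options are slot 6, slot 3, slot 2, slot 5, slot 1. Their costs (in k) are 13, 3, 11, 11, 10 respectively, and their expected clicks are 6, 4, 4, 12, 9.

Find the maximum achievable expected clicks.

25

Allowing fractional choices, the relaxed optimum would be about 28.2, but ad slots are indivisible.
slot 3 + slot 5 + slot 1: cost 3 + 11 + 10 = 24 ≤ 31, expected clicks 4 + 12 + 9 = 25.
slot 6 + slot 3 + slot 5: cost 13 + 3 + 11 = 27 ≤ 31, expected clicks 6 + 4 + 12 = 22.
slot 5 + slot 1: cost 11 + 10 = 21 ≤ 31, expected clicks 12 + 9 = 21.
Best is slot 3, slot 5, and slot 1 with total expected clicks 25.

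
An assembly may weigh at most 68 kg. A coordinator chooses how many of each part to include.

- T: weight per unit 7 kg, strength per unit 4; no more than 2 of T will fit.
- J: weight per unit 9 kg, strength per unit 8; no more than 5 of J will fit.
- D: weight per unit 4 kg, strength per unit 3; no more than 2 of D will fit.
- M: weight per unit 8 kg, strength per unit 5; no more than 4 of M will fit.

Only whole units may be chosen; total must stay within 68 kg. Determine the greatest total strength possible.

55

This is a bounded integer knapsack.
J has the best ratio (8/9); taking only J gives at most 5×8 = 40 (stopped by the supply cap of 5).
Mixing does better — 1×T, 5×J, 2×D, and 1×M: weight 68 ≤ 68, strength 1·4 + 5·8 + 2·3 + 1·5 = 55.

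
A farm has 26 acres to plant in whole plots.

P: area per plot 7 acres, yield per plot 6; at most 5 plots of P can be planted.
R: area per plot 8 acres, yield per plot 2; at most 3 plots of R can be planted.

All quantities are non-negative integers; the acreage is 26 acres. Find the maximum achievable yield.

2×P and 1×R: area 22 ≤ 26, yield 2·6 + 1·2 = 14.
3×P: area 21 ≤ 26, yield 3·6 = 18.
Best is 18.

18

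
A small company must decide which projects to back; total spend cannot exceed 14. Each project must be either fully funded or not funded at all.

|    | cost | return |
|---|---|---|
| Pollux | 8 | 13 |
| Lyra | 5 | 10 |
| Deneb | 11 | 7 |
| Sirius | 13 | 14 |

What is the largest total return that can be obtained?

Allowing fractional choices, the relaxed optimum would be about 24.1, but projects are indivisible.
Pollux: cost 8 ≤ 14, return 13.
Pollux + Lyra: cost 8 + 5 = 13 ≤ 14, return 13 + 10 = 23.
Sirius: cost 13 ≤ 14, return 14.
Best is Pollux and Lyra with total return 23.

23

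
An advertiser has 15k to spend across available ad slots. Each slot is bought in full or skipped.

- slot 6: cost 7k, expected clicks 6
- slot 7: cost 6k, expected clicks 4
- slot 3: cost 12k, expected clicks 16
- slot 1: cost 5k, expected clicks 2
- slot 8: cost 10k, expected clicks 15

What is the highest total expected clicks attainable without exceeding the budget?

17

slot 8: cost 10 ≤ 15, expected clicks 15.
slot 3: cost 12 ≤ 15, expected clicks 16.
slot 1 + slot 8: cost 5 + 10 = 15 ≤ 15, expected clicks 2 + 15 = 17.
Best is slot 1 and slot 8 with total expected clicks 17.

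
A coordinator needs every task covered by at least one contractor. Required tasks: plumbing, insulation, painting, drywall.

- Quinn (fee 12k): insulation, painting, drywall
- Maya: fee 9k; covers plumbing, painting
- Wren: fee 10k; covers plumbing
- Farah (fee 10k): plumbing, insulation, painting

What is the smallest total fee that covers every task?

This is a weighted set-cover instance.
The greedy cost-per-new-task heuristic would pick Farah and Quinn for 22, but a cheaper cover exists.
Choose Quinn and Maya: together they cover plumbing, insulation, painting, drywall — every task.
Total fee: 12 + 9 = 21.
No cover costs less than 21.

21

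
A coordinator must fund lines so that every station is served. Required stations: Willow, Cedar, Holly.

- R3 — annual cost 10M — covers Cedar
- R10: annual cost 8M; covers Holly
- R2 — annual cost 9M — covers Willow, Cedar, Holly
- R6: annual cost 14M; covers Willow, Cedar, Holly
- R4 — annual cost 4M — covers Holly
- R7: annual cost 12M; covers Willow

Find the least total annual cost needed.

R2 alone covers Willow, Cedar, Holly — every station.
Total annual cost: 9.
No cover costs less than 9.

9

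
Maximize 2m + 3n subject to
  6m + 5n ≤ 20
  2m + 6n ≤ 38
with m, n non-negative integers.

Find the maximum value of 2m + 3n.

12

(m,n)=(0,4): 6·0+5·4=20≤20, 2·0+6·4=24≤38, objective 12.
(m,n)=(0,3): 6·0+5·3=15≤20, 2·0+6·3=18≤38, objective 9.
No feasible integer point exceeds 12.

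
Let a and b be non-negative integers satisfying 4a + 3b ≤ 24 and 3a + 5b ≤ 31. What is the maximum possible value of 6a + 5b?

38

Relaxing integrality, the LP optimum is 38.36 at (a,b) = (2.45, 4.73), which is not an integer point.
(a,b)=(3,4): 4·3+3·4=24≤24, 3·3+5·4=29≤31, objective 38.
(a,b)=(2,5): 4·2+3·5=23≤24, 3·2+5·5=31≤31, objective 37.
(a,b)=(3,3): 4·3+3·3=21≤24, 3·3+5·3=24≤31, objective 33.
Maximum is 38 at (a,b)=(3,4).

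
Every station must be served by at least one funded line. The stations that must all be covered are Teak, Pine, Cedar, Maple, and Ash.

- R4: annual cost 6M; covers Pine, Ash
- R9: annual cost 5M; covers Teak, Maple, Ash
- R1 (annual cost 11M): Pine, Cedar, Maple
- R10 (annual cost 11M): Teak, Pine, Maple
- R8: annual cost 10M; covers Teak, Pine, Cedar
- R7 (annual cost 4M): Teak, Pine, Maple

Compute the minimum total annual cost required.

The greedy cost-per-new-station heuristic would pick R7, R9, and R8 for 19, but a cheaper cover exists.
Choose R9 and R8: together they cover Teak, Pine, Cedar, Maple, Ash — every station.
Total annual cost: 5 + 10 = 15.
No cover costs less than 15.

15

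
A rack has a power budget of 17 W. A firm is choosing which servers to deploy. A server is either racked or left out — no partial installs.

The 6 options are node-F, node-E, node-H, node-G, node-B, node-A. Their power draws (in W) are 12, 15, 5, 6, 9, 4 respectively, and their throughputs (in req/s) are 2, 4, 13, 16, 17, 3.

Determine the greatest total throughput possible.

node-H + node-B: power draw 5 + 9 = 14 ≤ 17, throughput 13 + 17 = 30.
node-H + node-G + node-A: power draw 5 + 6 + 4 = 15 ≤ 17, throughput 13 + 16 + 3 = 32.
node-G + node-B: power draw 6 + 9 = 15 ≤ 17, throughput 16 + 17 = 33.
Best is node-G and node-B with total throughput 33.

33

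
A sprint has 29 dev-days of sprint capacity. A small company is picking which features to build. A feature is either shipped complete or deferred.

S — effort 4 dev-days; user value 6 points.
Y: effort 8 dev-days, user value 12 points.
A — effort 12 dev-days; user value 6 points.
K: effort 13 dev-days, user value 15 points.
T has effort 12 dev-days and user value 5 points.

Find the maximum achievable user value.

33

This is a 0-1 knapsack instance.
Take S, Y, and K: effort 4 + 8 + 13 = 25 ≤ 29, user value 6 + 12 + 15 = 33.
No other feasible combination does better.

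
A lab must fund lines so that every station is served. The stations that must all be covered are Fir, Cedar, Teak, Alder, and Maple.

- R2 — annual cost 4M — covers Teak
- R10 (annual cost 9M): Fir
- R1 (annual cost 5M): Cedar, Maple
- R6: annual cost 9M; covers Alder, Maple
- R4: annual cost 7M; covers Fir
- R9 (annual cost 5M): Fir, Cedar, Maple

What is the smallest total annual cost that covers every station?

This is a weighted set-cover instance.
Choose R2, R6, and R9: together they cover Fir, Cedar, Teak, Alder, Maple — every station.
Total annual cost: 4 + 9 + 5 = 18.
No cover costs less than 18.

18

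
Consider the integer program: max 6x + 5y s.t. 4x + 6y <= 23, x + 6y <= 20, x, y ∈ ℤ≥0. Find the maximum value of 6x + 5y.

Relaxing integrality, the LP optimum is 34.50 at (x,y) = (5.75, 0), which is not an integer point.
(x,y)=(5,0): 4·5+6·0=20≤23, 1·5+6·0=5≤20, objective 30.
(x,y)=(4,1): 4·4+6·1=22≤23, 1·4+6·1=10≤20, objective 29.
No feasible integer point exceeds 30.

30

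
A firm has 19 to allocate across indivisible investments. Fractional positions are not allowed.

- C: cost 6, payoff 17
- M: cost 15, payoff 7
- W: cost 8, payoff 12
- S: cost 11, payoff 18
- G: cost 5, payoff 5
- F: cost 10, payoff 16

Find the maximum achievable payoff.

35

Allowing fractional choices, the relaxed optimum would be about 38.2, but investments are indivisible.
C + S: cost 6 + 11 = 17 ≤ 19, payoff 17 + 18 = 35.
C + W + G: cost 6 + 8 + 5 = 19 ≤ 19, payoff 17 + 12 + 5 = 34.
Best is C and S with total payoff 35.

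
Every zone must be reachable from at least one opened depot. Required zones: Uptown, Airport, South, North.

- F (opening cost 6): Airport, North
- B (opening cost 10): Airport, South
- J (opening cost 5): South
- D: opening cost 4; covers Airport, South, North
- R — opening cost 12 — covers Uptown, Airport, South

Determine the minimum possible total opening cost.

Choose D and R: together they cover Uptown, Airport, South, North — every zone.
Total opening cost: 4 + 12 = 16.
No cover costs less than 16.

16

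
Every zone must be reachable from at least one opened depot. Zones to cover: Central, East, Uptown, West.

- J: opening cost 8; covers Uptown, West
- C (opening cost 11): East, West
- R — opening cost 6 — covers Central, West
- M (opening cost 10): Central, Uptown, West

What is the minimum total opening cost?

The greedy cost-per-new-zone heuristic would pick R, J, and C for 25, but a cheaper cover exists.
Choose C and M: together they cover Central, East, Uptown, West — every zone.
Total opening cost: 11 + 10 = 21.
No cover costs less than 21.

21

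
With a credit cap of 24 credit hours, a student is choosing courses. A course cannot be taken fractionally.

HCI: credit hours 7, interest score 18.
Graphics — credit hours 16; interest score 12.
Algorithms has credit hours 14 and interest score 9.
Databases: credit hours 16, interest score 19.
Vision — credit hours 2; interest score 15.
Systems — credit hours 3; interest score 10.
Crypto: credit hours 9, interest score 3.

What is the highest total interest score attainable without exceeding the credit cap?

46

Allowing fractional choices, the relaxed optimum would be about 57.2, but courses are indivisible.
Databases + Vision + Systems: credit hours 16 + 2 + 3 = 21 ≤ 24, interest score 19 + 15 + 10 = 44.
HCI + Vision + Systems: credit hours 7 + 2 + 3 = 12 ≤ 24, interest score 18 + 15 + 10 = 43.
HCI + Vision + Systems + Crypto: credit hours 7 + 2 + 3 + 9 = 21 ≤ 24, interest score 18 + 15 + 10 + 3 = 46.
Best is HCI, Vision, Systems, and Crypto with total interest score 46.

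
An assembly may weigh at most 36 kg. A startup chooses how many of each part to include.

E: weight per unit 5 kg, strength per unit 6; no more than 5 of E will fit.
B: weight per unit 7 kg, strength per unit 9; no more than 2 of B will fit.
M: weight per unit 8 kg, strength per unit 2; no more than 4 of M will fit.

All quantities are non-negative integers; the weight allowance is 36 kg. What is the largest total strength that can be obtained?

42

B has the best ratio (9/7); taking only B gives at most 2×9 = 18 (stopped by the supply cap of 2).
Mixing does better — 4×E and 2×B: weight 34 ≤ 36, strength 4·6 + 2·9 = 42.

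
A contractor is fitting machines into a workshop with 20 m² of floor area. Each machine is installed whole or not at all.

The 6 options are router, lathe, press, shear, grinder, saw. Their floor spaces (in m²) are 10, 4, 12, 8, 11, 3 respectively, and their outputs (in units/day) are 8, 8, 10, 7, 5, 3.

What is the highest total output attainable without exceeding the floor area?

This is an integer program with binary decision variables.
lathe + press + saw: floor space 4 + 12 + 3 = 19 ≤ 20, output 8 + 10 + 3 = 21.
router + lathe + saw: floor space 10 + 4 + 3 = 17 ≤ 20, output 8 + 8 + 3 = 19.
Best is lathe, press, and saw with total output 21.

21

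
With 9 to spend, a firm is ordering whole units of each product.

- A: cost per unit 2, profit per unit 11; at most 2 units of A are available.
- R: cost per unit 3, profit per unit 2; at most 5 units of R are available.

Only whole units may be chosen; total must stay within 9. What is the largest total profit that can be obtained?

2×A: cost 4 ≤ 9, profit 2·11 = 22.
2×A and 1×R: cost 7 ≤ 9, profit 2·11 + 1·2 = 24.
Best is 24.

24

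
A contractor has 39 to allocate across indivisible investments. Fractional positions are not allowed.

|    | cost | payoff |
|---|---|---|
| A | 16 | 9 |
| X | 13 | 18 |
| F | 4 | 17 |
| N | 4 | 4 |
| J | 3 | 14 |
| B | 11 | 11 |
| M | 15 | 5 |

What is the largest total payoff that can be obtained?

Take X, F, N, J, and B: cost 13 + 4 + 4 + 3 + 11 = 35 ≤ 39, payoff 18 + 17 + 4 + 14 + 11 = 64.
No other feasible combination does better.

64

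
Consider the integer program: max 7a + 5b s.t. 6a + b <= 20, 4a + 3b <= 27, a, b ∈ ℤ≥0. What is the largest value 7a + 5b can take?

(a,b)=(0,9): 6·0+1·9=9≤20, 4·0+3·9=27≤27, objective 45.
(a,b)=(2,6): 6·2+1·6=18≤20, 4·2+3·6=26≤27, objective 44.
(a,b)=(0,8): 6·0+1·8=8≤20, 4·0+3·8=24≤27, objective 40.
(a,b)=(2,5): 6·2+1·5=17≤20, 4·2+3·5=23≤27, objective 39.
Maximum is 45 at (a,b)=(0,9).

45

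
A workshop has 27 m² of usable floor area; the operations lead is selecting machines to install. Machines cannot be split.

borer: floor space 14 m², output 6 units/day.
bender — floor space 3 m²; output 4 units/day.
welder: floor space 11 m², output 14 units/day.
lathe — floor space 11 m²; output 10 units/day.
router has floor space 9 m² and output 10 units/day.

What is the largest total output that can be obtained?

This is an integer program with binary decision variables.
Take bender, welder, and router: floor space 3 + 11 + 9 = 23 ≤ 27, output 4 + 14 + 10 = 28.
No feasible combination exceeds this.

28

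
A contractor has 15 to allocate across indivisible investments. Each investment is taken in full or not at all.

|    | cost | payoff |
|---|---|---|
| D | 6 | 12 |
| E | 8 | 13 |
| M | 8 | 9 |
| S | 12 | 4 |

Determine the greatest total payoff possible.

Allowing fractional choices, the relaxed optimum would be about 26.1, but investments are indivisible.
D + M: cost 6 + 8 = 14 ≤ 15, payoff 12 + 9 = 21.
D + E: cost 6 + 8 = 14 ≤ 15, payoff 12 + 13 = 25.
Best is D and E with total payoff 25.

25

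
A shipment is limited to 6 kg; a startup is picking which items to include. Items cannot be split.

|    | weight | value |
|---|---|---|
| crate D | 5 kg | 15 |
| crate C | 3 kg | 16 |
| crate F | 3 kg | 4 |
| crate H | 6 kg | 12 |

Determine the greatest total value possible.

Allowing fractional choices, the relaxed optimum would be about 25.0, but items are indivisible.
crate C: weight 3 ≤ 6, value 16.
crate C + crate F: weight 3 + 3 = 6 ≤ 6, value 16 + 4 = 20.
crate D: weight 5 ≤ 6, value 15.
Best is crate C and crate F with total value 20.

20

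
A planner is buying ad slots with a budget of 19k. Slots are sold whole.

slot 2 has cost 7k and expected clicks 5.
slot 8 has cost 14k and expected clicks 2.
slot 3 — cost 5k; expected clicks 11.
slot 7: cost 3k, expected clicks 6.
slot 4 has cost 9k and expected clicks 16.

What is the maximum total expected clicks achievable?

33

Take slot 3, slot 7, and slot 4: cost 5 + 3 + 9 = 17 ≤ 19, expected clicks 11 + 6 + 16 = 33.
No other feasible combination does better.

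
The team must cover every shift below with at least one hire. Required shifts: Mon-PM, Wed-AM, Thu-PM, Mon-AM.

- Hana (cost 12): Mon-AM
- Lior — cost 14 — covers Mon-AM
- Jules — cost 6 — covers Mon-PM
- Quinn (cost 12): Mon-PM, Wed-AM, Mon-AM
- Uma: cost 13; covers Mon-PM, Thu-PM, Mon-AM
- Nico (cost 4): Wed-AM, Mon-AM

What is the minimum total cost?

This is an integer covering problem.
The greedy cost-per-new-shift heuristic would pick Nico, Jules, and Uma for 23, but a cheaper cover exists.
Choose Uma and Nico: together they cover Mon-PM, Wed-AM, Thu-PM, Mon-AM — every shift.
Total cost: 13 + 4 = 17.
No cover costs less than 17.

17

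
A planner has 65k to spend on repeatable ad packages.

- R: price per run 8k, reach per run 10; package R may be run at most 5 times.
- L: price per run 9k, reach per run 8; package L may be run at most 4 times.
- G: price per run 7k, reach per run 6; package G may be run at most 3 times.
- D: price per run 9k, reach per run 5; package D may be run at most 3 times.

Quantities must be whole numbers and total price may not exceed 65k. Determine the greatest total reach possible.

This is a bounded integer knapsack.
Take 5×R, 2×L, and 1×G: price 65 ≤ 65, reach 5·10 + 2·8 + 1·6 = 72.
R has the best ratio (10/8) and is taken to its limit of 5; remaining capacity is filled optimally with the others.

72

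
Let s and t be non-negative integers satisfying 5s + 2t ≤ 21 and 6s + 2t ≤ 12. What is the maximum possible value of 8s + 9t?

(s,t)=(0,6): 5·0+2·6=12≤21, 6·0+2·6=12≤12, objective 54.
(s,t)=(0,5): 5·0+2·5=10≤21, 6·0+2·5=10≤12, objective 45.
No feasible integer point exceeds 54.

54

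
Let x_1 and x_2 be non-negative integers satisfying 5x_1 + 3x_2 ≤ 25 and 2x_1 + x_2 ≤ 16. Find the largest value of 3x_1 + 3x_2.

The continuous relaxation peaks at (0, 8.33) with value 25.00; rounding to a feasible lattice point costs some objective.
(x_1,x_2)=(0,8): 5·0+3·8=24≤25, 2·0+1·8=8≤16, objective 24.
(x_1,x_2)=(0,7): 5·0+3·7=21≤25, 2·0+1·7=7≤16, objective 21.
The best lattice point is (0,8), giving 24.

24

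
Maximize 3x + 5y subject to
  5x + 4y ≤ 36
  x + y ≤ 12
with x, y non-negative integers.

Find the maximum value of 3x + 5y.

(x,y)=(0,9): 5·0+4·9=36≤36, 1·0+1·9=9≤12, objective 45.
(x,y)=(0,8): 5·0+4·8=32≤36, 1·0+1·8=8≤12, objective 40.
No feasible integer point exceeds 45.

45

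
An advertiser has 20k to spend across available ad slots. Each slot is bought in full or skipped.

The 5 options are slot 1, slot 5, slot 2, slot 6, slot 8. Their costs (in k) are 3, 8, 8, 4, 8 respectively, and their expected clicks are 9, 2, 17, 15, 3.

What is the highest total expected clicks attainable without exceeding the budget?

41

This is an integer program with binary decision variables.
slot 1 + slot 2 + slot 6: cost 3 + 8 + 4 = 15 ≤ 20, expected clicks 9 + 17 + 15 = 41.
slot 2 + slot 6 + slot 8: cost 8 + 4 + 8 = 20 ≤ 20, expected clicks 17 + 15 + 3 = 35.
slot 5 + slot 2 + slot 6: cost 8 + 8 + 4 = 20 ≤ 20, expected clicks 2 + 17 + 15 = 34.
Best is slot 1, slot 2, and slot 6 with total expected clicks 41.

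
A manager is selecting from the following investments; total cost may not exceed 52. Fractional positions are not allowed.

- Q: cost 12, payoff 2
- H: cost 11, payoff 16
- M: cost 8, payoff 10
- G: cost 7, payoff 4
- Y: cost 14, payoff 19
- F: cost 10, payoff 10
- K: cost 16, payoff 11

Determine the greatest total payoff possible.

This is an integer program with binary decision variables.
Take H, M, G, Y, and F: cost 11 + 8 + 7 + 14 + 10 = 50 ≤ 52, payoff 16 + 10 + 4 + 19 + 10 = 59.
No other feasible combination does better.

59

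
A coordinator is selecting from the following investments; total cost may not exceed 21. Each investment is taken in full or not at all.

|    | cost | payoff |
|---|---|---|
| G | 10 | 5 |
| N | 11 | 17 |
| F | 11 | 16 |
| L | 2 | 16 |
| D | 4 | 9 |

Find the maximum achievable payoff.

42

Take N, L, and D: cost 11 + 2 + 4 = 17 ≤ 21, payoff 17 + 16 + 9 = 42.
No other feasible combination does better.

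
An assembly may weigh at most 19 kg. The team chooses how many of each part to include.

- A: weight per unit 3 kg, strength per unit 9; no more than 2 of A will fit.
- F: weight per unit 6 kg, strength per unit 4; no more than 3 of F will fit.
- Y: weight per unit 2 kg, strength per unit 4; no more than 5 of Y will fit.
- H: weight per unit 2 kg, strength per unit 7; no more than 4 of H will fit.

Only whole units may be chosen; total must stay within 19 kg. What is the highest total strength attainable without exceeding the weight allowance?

1×A, 4×Y, and 4×H: weight 19 ≤ 19, strength 1·9 + 4·4 + 4·7 = 53.
2×A, 2×Y, and 4×H: weight 18 ≤ 19, strength 2·9 + 2·4 + 4·7 = 54.
Best is 54.

54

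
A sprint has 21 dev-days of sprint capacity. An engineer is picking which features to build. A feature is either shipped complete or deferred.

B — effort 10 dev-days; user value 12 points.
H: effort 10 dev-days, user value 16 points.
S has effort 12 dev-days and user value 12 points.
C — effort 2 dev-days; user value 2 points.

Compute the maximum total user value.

This is a 0-1 knapsack instance.
Allowing fractional choices, the relaxed optimum would be about 29.0, but features are indivisible.
H + C: effort 10 + 2 = 12 ≤ 21, user value 16 + 2 = 18.
H: effort 10 ≤ 21, user value 16.
B + H: effort 10 + 10 = 20 ≤ 21, user value 12 + 16 = 28.
Best is B and H with total user value 28.

28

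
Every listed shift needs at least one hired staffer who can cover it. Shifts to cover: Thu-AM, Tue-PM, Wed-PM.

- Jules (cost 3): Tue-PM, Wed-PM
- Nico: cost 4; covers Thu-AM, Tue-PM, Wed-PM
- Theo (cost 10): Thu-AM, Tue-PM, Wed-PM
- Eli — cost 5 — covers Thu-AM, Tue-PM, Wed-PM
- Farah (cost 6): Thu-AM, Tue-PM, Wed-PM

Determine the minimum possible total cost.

4

This is a weighted set-cover instance.
Nico alone covers Thu-AM, Tue-PM, Wed-PM — every shift.
Total cost: 4.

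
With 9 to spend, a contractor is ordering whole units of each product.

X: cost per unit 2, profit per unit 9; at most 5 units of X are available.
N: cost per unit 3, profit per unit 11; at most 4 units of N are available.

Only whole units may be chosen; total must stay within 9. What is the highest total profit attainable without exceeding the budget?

This is a bounded integer knapsack.
X has the best ratio (9/2); taking only X gives at most 4×9 = 36 (stopped by the cost limit).
Mixing does better — 3×X and 1×N: cost 9 ≤ 9, profit 3·9 + 1·11 = 38.

38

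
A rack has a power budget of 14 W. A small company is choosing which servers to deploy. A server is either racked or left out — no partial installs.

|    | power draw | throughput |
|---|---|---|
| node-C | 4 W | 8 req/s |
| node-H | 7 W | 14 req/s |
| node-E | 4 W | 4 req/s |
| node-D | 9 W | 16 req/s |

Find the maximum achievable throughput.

This is a 0-1 knapsack instance.
Take node-C and node-D: power draw 4 + 9 = 13 ≤ 14, throughput 8 + 16 = 24.
No other feasible combination does better.

24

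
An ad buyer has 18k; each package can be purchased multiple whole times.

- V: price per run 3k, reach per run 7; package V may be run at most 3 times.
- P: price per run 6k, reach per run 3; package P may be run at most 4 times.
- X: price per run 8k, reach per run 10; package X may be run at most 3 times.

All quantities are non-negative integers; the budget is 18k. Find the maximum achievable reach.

This is a bounded integer knapsack.
V has the best ratio (7/3); taking only V gives at most 3×7 = 21 (stopped by the supply cap of 3).
Mixing does better — 3×V and 1×X: price 17 ≤ 18, reach 3·7 + 1·10 = 31.

31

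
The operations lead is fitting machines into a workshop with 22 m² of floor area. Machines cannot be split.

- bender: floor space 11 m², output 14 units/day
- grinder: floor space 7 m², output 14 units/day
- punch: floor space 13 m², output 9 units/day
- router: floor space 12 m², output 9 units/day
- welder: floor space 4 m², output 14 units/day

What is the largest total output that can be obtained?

This is an integer program with binary decision variables.
grinder + welder: floor space 7 + 4 = 11 ≤ 22, output 14 + 14 = 28.
bender + grinder + welder: floor space 11 + 7 + 4 = 22 ≤ 22, output 14 + 14 + 14 = 42.
Best is bender, grinder, and welder with total output 42.

42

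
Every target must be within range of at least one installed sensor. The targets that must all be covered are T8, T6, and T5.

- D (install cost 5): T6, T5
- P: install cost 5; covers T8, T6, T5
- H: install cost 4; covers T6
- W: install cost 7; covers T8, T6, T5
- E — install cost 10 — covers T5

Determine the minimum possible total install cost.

This is a weighted set-cover instance.
P alone covers T8, T6, T5 — every target.
Total install cost: 5.
No cover costs less than 5.

5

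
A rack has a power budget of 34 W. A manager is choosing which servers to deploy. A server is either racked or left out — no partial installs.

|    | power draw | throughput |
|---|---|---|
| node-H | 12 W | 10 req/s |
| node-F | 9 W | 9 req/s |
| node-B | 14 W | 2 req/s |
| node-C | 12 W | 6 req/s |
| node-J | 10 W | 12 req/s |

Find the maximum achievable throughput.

31

Allowing fractional choices, the relaxed optimum would be about 32.5, but servers are indivisible.
node-H + node-F + node-J: power draw 12 + 9 + 10 = 31 ≤ 34, throughput 10 + 9 + 12 = 31.
node-H + node-C + node-J: power draw 12 + 12 + 10 = 34 ≤ 34, throughput 10 + 6 + 12 = 28.
node-F + node-C + node-J: power draw 9 + 12 + 10 = 31 ≤ 34, throughput 9 + 6 + 12 = 27.
Best is node-H, node-F, and node-J with total throughput 31.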